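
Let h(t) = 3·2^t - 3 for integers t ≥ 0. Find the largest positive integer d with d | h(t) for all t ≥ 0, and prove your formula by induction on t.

d = 3

Computing the first values: h(0) = 0 and h(1) = 3; gcd(0, 3) = 3, so d ≤ 3.
We prove 3 | 3·2^t - 3 for all t ≥ 0 by induction on t.
Base case (t = 0): h(0) = 0 = 3·(0), so 3 | h(0).
Suppose the result is true for t = j, i.e. 3 | h(j). Then
h(j+1) = 3·2^(j+1) - 3 = 2·(3·2^j - 3) + 3 = 2·h(j) + 3. The first term is divisible by 3 by the inductive hypothesis, and 3 is divisible by 3. Hence 3 | h(j+1).
By induction, the statement is established for all t ≥ 0.
Therefore the largest such d is 3.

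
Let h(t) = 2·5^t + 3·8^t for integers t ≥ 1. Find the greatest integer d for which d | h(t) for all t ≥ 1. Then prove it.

d = 2

Computing the first values: h(1) = 34 and h(2) = 242; gcd(34, 242) = 2, so d ≤ 2.
We prove 2 | 2·5^t + 3·8^t for all t ≥ 1 by induction on t.
Base case (t = 1): h(1) = 34 = 2·(17), so 2 | h(1).
For the inductive step, assume it holds for an arbitrary r ≥ 1, i.e. 2 | h(r). Then
h(r+1) − 8·h(r) = (2·5^(r+1) + 3·8^(r+1)) − 8·(2·5^r + 3·8^r) = (2)·5^r·(5 − 8) = (-6)·5^r. Since 2 | h(r) by the inductive hypothesis, 2 | 8·h(r); and 2 | -6 since -6 = 2·-3. Therefore 2 | h(r+1).
By induction, the statement is established for all t ≥ 1.
Therefore the largest such d is 2.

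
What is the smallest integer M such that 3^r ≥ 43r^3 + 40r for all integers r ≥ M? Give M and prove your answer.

At r = 9: 19683 < 31707, so the inequality fails and M ≥ 10. We prove 3^r ≥ 43r^3 + 40r for all r ≥ 10.
Base step (r = 10): 3^r = 59049 and 43r^3 + 40r = 43400, so 59049 ≥ 43400.
For the inductive step, assume it holds for an arbitrary i ≥ 10, so 3^i ≥ 43i^3 + 40i.
Then 3^(i + 1) = 3·(3^i) ≥ 3·(43i^3 + 40i).
Also, for i ≥ 10 we have 3·(43i^3 + 40i) ≥ 43(i+1)^3 + 40(i+1), since 3·(43i^3 + 40i) − (43(i+1)^3 + 40(i+1)) = 86i^3 - 129i^2 - 49i - 83, which is nonnegative for all i ≥ 10.
Combining, 3^(i + 1) ≥ 43(i+1)^3 + 40(i+1).
By induction, the statement is established for all r ≥ 10.
Hence the smallest such M is 10.

M = 10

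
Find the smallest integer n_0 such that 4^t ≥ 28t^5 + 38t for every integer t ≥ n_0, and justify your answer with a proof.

At t = 11: 4194304 < 4509846, so the inequality fails and n_0 ≥ 12. We prove 4^t ≥ 28t^5 + 38t for all t ≥ 12.
Base case (t = 12): 4^t = 16777216 and 28t^5 + 38t = 6967752, so 16777216 ≥ 6967752.
Inductive step: suppose the statement holds for some i ≥ 12, so 4^i ≥ 28i^5 + 38i.
Then 4^(i + 1) = 4·(4^i) ≥ 4·(28i^5 + 38i).
Also, for i ≥ 12 we have 4·(28i^5 + 38i) ≥ 28(i+1)^5 + 38(i+1), since 4·(28i^5 + 38i) − (28(i+1)^5 + 38(i+1)) = 84i^5 - 140i^4 - 280i^3 - 280i^2 - 26i - 66, which is nonnegative for all i ≥ 12.
Combining, 4^(i + 1) ≥ 28(i+1)^5 + 38(i+1).
This completes the induction.
Hence the smallest such n_0 is 12.

n_0 = 12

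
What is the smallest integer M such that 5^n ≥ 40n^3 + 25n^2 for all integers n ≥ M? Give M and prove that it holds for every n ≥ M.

At n = 5: 3125 < 5625, so the inequality fails and M ≥ 6. We prove 5^n ≥ 40n^3 + 25n^2 for all n ≥ 6.
For the base case n = 6: 5^n = 15625 and 40n^3 + 25n^2 = 9540, so 15625 ≥ 9540.
For the inductive step, assume it holds for an arbitrary p ≥ 6, so 5^p ≥ 40p^3 + 25p^2.
Then 5^(p + 1) = 5·(5^p) ≥ 5·(40p^3 + 25p^2).
Also, for p ≥ 6 we have 5·(40p^3 + 25p^2) ≥ 40(p+1)^3 + 25(p+1)^2, since 5·(40p^3 + 25p^2) − (40(p+1)^3 + 25(p+1)^2) = 160p^3 - 20p^2 - 170p - 65, which is nonnegative for all p ≥ 6.
Combining, 5^(p + 1) ≥ 40(p+1)^3 + 25(p+1)^2.
Hence, by induction on n, the claim holds for every n ≥ 6.
Hence the smallest such M is 6.

M = 6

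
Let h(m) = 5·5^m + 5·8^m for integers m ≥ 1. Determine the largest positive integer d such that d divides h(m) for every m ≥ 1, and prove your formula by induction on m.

d = 5

Computing the first values: h(1) = 65 and h(2) = 445; gcd(65, 445) = 5, so d ≤ 5.
We prove 5 | 5·5^m + 5·8^m for all m ≥ 1 by induction on m.
Base step (m = 1): h(1) = 65 = 5·(13), so 5 | h(1).
For the inductive step, assume it holds for an arbitrary i ≥ 1, i.e. 5 | h(i). Then
h(i+1) − 8·h(i) = (5·5^(i+1) + 5·8^(i+1)) − 8·(5·5^i + 5·8^i) = (5)·5^i·(5 − 8) = (-15)·5^i. Since 5 | h(i) by the inductive hypothesis, 5 | 8·h(i); and 5 | -15 since -15 = 5·-3. Therefore 5 | h(i+1).
By induction, the statement is established for all m ≥ 1.
Therefore the largest such d is 5.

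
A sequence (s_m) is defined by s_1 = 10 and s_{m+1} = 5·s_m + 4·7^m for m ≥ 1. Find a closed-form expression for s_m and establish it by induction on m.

Computing the first terms: s_1 = 10, s_2 = 78, s_3 = 586. This suggests s_m = -4·5^(m - 1) + 2·7^m.
When m = 1: the formula gives 10 = 10 = s_1.
Inductive step: assume the claim holds for m = r, so s_r = -4·5^(r - 1) + 2·7^r.
Then s_{r+1} = 5·s_r + 4·7^r = 5·(-4·5^(r - 1) + 2·7^r) + 4·7^r = -4·5^r + 2·7^(r + 1) = -4·5^((r+1) - 1) + 2·7^(r+1),
which is the claimed formula at m = r+1.
By induction, the statement is established for all m ≥ 1.

s_m = -4·5^(m - 1) + 2·7^m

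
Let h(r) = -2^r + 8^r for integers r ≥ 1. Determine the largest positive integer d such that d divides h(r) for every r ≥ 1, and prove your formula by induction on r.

Computing the first values: h(1) = 6 and h(2) = 60; gcd(6, 60) = 6, so d ≤ 6.
We prove 6 | -2^r + 8^r for all r ≥ 1 by induction on r.
When r = 1: h(1) = 6 = 6·(1), so 6 | h(1).
Suppose the result is true for r = m, i.e. 6 | h(m). Then
8^{m+1} − 2^{m+1} = 8·8^m − 2·2^m = 8·(8^m − 2^m) + (6)·2^m. The first term is divisible by 6 by the inductive hypothesis, and the second term (6)·2^m is divisible by 6 since 6 | 6. Hence 6 | h(m+1).
By induction, the statement is established for all r ≥ 1.
Therefore the largest such d is 6.

d = 6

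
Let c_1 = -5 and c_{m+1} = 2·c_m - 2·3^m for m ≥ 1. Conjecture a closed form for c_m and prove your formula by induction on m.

c_m = 2^(m - 1) - 2·3^m

Computing the first terms: c_1 = -5, c_2 = -16, c_3 = -50. This suggests c_m = 2^(m - 1) - 2·3^m.
Base case (m = 1): the formula gives -5 = -5 = c_1.
Inductive step: assume the claim holds for m = r, so c_r = 2^(r - 1) - 2·3^r.
Then c_{r+1} = 2·c_r - 2·3^r = 2·(2^(r - 1) - 2·3^r) - 2·3^r = 2^r - 2·3^(r + 1) = 2^((r+1) - 1) - 2·3^(r+1),
which is the claimed formula at m = r+1.
Hence, by induction on m, the claim holds for every m ≥ 1.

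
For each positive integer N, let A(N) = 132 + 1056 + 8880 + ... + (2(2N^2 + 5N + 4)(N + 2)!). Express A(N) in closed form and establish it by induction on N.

A(N) = (4N + 2)(N + 3)! - 12

We claim A(N) = (4N + 2)(N + 3)! - 12 for all N ≥ 1.
When N = 1: A(1) = 132, and the closed form gives 132. They agree.
Inductive step: suppose the statement holds for some m ≥ 1, so A(m) = (4m + 2)(m + 3)! - 12.
Then A(m+1) = A(m) + (2(2m^2 + 9m + 11)(m + 3)!) = ((4m + 2)(m + 3)! - 12) + (2(2m^2 + 9m + 11)(m + 3)!).
Simplifying, A(m+1) = (4(m+1) + 2)((m+1) + 3)! - 12,
which is the closed form with N = m+1.
By induction, the statement is established for all N ≥ 1.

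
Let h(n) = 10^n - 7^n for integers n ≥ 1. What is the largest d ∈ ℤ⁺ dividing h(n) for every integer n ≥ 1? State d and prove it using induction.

Computing the first values: h(1) = 3 and h(2) = 51; gcd(3, 51) = 3, so d ≤ 3.
We prove 3 | 10^n - 7^n for all n ≥ 1 by induction on n.
Base step (n = 1): h(1) = 3 = 3·(1), so 3 | h(1).
Suppose the result is true for n = m, i.e. 3 | h(m). Then
10^{m+1} − 7^{m+1} = 10·10^m − 7·7^m = 10·(10^m − 7^m) + (3)·7^m. The first term is divisible by 3 by the inductive hypothesis, and the second term (3)·7^m is divisible by 3 since 3 | 3. Hence 3 | h(m+1).
By the principle of mathematical induction, the result holds for all n ≥ 1.
Therefore the largest such d is 3.

d = 3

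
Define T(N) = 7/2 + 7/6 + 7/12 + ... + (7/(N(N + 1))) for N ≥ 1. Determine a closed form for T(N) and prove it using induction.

We claim T(N) = 7N/(N + 1) for all N ≥ 1.
For the base case N = 1: T(1) = 7/2, and the closed form gives 7/2. They agree.
Inductive step: assume the claim holds for N = k, so T(k) = 7k/(k + 1).
Then T(k+1) = T(k) + (7/((k + 1)(k + 2))) = (7k/(k + 1)) + (7/((k + 1)(k + 2))).
Simplifying, T(k+1) = 7(k + 1)/(k + 2) = 7(k+1)/((k+1) + 1),
which is the closed form with N = k+1.
By the principle of mathematical induction, the result holds for all N ≥ 1.

T(N) = 7N/(N + 1)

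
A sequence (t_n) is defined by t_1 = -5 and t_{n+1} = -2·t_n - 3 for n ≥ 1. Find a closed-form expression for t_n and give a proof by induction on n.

t_n = -(-2)^(n + 1) - 1

Computing the first terms: t_1 = -5, t_2 = 7, t_3 = -17. This suggests t_n = -(-2)^(n + 1) - 1.
Base case (n = 1): the formula gives -5 = -5 = t_1.
Inductive step: assume the claim holds for n = k, so t_k = -(-2)^(k + 1) - 1.
Then t_{k+1} = -2·t_k - 3 = -2·(-(-2)^(k + 1) - 1) - 3 = -(-2)^(k + 2) - 1 = -(-2)^((k+1) + 1) - 1,
which is the claimed formula at n = k+1.
Hence, by induction on n, the claim holds for every n ≥ 1.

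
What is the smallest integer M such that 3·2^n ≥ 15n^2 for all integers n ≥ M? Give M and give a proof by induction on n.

At n = 8: 768 < 960, so the inequality fails and M ≥ 9. We prove 3·2^n ≥ 15n^2 for all n ≥ 9.
For the base case n = 9: 3·2^n = 1536 and 15n^2 = 1215, so 1536 ≥ 1215.
Suppose the result is true for n = k, so 3·2^k ≥ 15k^2.
Then 3·2^(k + 1) = 2·(3·2^k) ≥ 2·(15k^2).
Also, for k ≥ 9 we have 2·(15k^2) ≥ 15(k+1)^2, since 2 ≥ (1 + 1/k)^2 for all k ≥ 9.
Combining, 3·2^(k + 1) ≥ 15(k+1)^2.
This completes the induction.
Hence the smallest such M is 9.

M = 9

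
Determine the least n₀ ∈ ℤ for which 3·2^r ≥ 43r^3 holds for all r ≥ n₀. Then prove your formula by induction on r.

n₀ = 16

At r = 15: 98304 < 145125, so the inequality fails and n₀ ≥ 16. We prove 3·2^r ≥ 43r^3 for all r ≥ 16.
For the base case r = 16: 3·2^r = 196608 and 43r^3 = 176128, so 196608 ≥ 176128.
Inductive step: suppose the statement holds for some i ≥ 16, so 3·2^i ≥ 43i^3.
Then 3·2^(i + 1) = 2·(3·2^i) ≥ 2·(43i^3).
Also, for i ≥ 16 we have 2·(43i^3) ≥ 43(i+1)^3, since 2 ≥ (1 + 1/i)^3 for all i ≥ 16.
Combining, 3·2^(i + 1) ≥ 43(i+1)^3.
By the principle of mathematical induction, the result holds for all r ≥ 16.
Hence the smallest such n₀ is 16.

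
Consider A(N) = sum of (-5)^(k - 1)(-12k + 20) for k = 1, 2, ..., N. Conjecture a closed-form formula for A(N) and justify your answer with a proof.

We claim A(N) = (-5)^N(2N - 3) + 3 for all N ≥ 1.
Base case (N = 1): A(1) = 8, and the closed form gives 8. They agree.
Inductive step: suppose the statement holds for some k ≥ 1, so A(k) = (-5)^k(2k - 3) + 3.
Then A(k+1) = A(k) + ((-5)^k(-12k + 8)) = ((-5)^k(2k - 3) + 3) + ((-5)^k(-12k + 8)).
Simplifying, A(k+1) = -10(-5)^k·k + 5(-5)^k + 3 = (-5)^(k+1)(2(k+1) - 3) + 3,
which is the closed form with N = k+1.
This completes the induction.

A(N) = (-5)^N(2N - 3) + 3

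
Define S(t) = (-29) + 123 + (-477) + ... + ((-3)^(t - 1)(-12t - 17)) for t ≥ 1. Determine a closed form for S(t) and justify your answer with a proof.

We claim S(t) = (-3)^t(3t + 5) - 5 for all t ≥ 1.
For the base case t = 1: S(1) = -29, and the closed form gives -29. They agree.
Suppose the result is true for t = p, so S(p) = (-3)^p(3p + 5) - 5.
Then S(p+1) = S(p) + ((-3)^p(-12p - 29)) = ((-3)^p(3p + 5) - 5) + ((-3)^p(-12p - 29)).
Simplifying, S(p+1) = -9(-3)^p·p - 24(-3)^p - 5 = (-3)^(p+1)(3(p+1) + 5) - 5,
which is the closed form with t = p+1.
Hence, by induction on t, the claim holds for every t ≥ 1.

S(t) = (-3)^t(3t + 5) - 5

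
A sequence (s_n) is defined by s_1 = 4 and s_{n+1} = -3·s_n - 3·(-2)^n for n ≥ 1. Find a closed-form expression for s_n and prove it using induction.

s_n = -3(-2)^n - 2(-3)^(n - 1)

Computing the first terms: s_1 = 4, s_2 = -6, s_3 = 6. This suggests s_n = -3(-2)^n - 2(-3)^(n - 1).
For the base case n = 1: the formula gives 4 = 4 = s_1.
For the inductive step, assume it holds for an arbitrary k ≥ 1, so s_k = -3(-2)^k - 2(-3)^(k - 1).
Then s_{k+1} = -3·s_k - 3·(-2)^k = -3·(-3(-2)^k - 2(-3)^(k - 1)) - 3·(-2)^k = -3(-2)^(k + 1) - 2(-3)^k = -3(-2)^(k+1) - 2(-3)^((k+1) - 1),
which is the claimed formula at n = k+1.
By induction, the statement is established for all n ≥ 1.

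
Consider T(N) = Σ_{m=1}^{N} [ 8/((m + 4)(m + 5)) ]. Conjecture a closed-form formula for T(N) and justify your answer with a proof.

We claim T(N) = 8N/(5(N + 5)) for all N ≥ 1.
When N = 1: T(1) = 4/15, and the closed form gives 4/15. They agree.
Inductive step: suppose the statement holds for some m ≥ 1, so T(m) = 8m/(5(m + 5)).
Then T(m+1) = T(m) + (8/((m + 5)(m + 6))) = (8m/(5(m + 5))) + (8/((m + 5)(m + 6))).
Simplifying, T(m+1) = 8(m + 1)/(5(m + 6)) = 8(m+1)/(5((m+1) + 5)),
which is the closed form with N = m+1.
Hence, by induction on N, the claim holds for every N ≥ 1.

T(N) = 8N/(5(N + 5))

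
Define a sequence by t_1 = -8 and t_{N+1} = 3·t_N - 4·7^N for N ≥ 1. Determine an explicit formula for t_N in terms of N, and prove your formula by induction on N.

Computing the first terms: t_1 = -8, t_2 = -52, t_3 = -352. This suggests t_N = -3^(N - 1) - 7^N.
Base case (N = 1): the formula gives -8 = -8 = t_1.
For the inductive step, assume it holds for an arbitrary p ≥ 1, so t_p = -3^(p - 1) - 7^p.
Then t_{p+1} = 3·t_p - 4·7^p = 3·(-3^(p - 1) - 7^p) - 4·7^p = -3^p - 7^(p + 1) = -3^((p+1) - 1) - 7^(p+1),
which is the claimed formula at N = p+1.
By induction, the statement is established for all N ≥ 1.

t_N = -3^(N - 1) - 7^N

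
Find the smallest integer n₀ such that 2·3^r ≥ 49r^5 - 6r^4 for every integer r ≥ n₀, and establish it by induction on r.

n₀ = 16

At r = 15: 28697814 < 36905625, so the inequality fails and n₀ ≥ 16. We prove 2·3^r ≥ 49r^5 - 6r^4 for all r ≥ 16.
Base step (r = 16): 2·3^r = 86093442 and 49r^5 - 6r^4 = 50987008, so 86093442 ≥ 50987008.
For the inductive step, assume it holds for an arbitrary m ≥ 16, so 2·3^m ≥ 49m^5 - 6m^4.
Then 2·3^(m + 1) = 3·(2·3^m) ≥ 3·(49m^5 - 6m^4).
Also, for m ≥ 16 we have 3·(49m^5 - 6m^4) ≥ 49(m+1)^5 - 6(m+1)^4, since 3·(49m^5 - 6m^4) − (49(m+1)^5 - 6(m+1)^4) = 98m^5 - 257m^4 - 466m^3 - 454m^2 - 221m - 43, which is nonnegative for all m ≥ 16.
Combining, 2·3^(m + 1) ≥ 49(m+1)^5 - 6(m+1)^4.
By the principle of mathematical induction, the result holds for all r ≥ 16.
Hence the smallest such n₀ is 16.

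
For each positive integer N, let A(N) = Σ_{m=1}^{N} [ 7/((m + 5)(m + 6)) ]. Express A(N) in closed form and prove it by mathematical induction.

We claim A(N) = 7N/(6(N + 6)) for all N ≥ 1.
For the base case N = 1: A(1) = 1/6, and the closed form gives 1/6. They agree.
Suppose the result is true for N = m, so A(m) = 7m/(6(m + 6)).
Then A(m+1) = A(m) + (7/((m + 6)(m + 7))) = (7m/(6(m + 6))) + (7/((m + 6)(m + 7))).
Simplifying, A(m+1) = 7(m + 1)/(6(m + 7)) = 7(m+1)/(6((m+1) + 6)),
which is the closed form with N = m+1.
This completes the induction.

A(N) = 7N/(6(N + 6))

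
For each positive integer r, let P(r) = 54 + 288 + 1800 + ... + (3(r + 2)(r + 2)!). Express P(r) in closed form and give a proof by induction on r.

P(r) = 3(r + 3)! - 18

We claim P(r) = 3(r + 3)! - 18 for all r ≥ 1.
Base case (r = 1): P(1) = 54, and the closed form gives 54. They agree.
Suppose the result is true for r = k, so P(k) = 3(k + 3)! - 18.
Then P(k+1) = P(k) + (3(k + 3)(k + 3)!) = (3(k + 3)! - 18) + (3(k + 3)(k + 3)!).
Simplifying, P(k+1) = 3((k+1) + 3)! - 18,
which is the closed form with r = k+1.
This completes the induction.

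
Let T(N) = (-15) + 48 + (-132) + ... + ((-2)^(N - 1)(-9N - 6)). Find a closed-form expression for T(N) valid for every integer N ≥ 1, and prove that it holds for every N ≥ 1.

T(N) = 3(-2)^N(N + 1) - 3

We claim T(N) = 3(-2)^N(N + 1) - 3 for all N ≥ 1.
For the base case N = 1: T(1) = -15, and the closed form gives -15. They agree.
For the inductive step, assume it holds for an arbitrary k ≥ 1, so T(k) = 3(-2)^k(k + 1) - 3.
Then T(k+1) = T(k) + ((-2)^k(-9k - 15)) = (3(-2)^k(k + 1) - 3) + ((-2)^k(-9k - 15)).
Simplifying, T(k+1) = -6(-2)^k·k - 12(-2)^k - 3 = 3(-2)^(k+1)((k+1) + 1) - 3,
which is the closed form with N = k+1.
By induction, the statement is established for all N ≥ 1.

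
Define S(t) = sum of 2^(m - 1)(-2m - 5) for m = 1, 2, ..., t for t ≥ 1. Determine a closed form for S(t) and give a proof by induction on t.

S(t) = -2^t(2t + 3) + 3

We claim S(t) = -2^t(2t + 3) + 3 for all t ≥ 1.
Base step (t = 1): S(1) = -7, and the closed form gives -7. They agree.
Suppose the result is true for t = m, so S(m) = -2^m(2m + 3) + 3.
Then S(m+1) = S(m) + (2^m(-2m - 7)) = (-2^m(2m + 3) + 3) + (2^m(-2m - 7)).
Simplifying, S(m+1) = -4·2^m·m - 10·2^m + 3 = -2^(m+1)(2(m+1) + 3) + 3,
which is the closed form with t = m+1.
By induction, the statement is established for all t ≥ 1.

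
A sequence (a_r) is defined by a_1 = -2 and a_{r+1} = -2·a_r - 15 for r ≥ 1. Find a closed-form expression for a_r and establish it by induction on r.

a_r = 3(-2)^(r - 1) - 5

Computing the first terms: a_1 = -2, a_2 = -11, a_3 = 7. This suggests a_r = 3(-2)^(r - 1) - 5.
Base case (r = 1): the formula gives -2 = -2 = a_1.
Suppose the result is true for r = i, so a_i = 3(-2)^(i - 1) - 5.
Then a_{i+1} = -2·a_i - 15 = -2·(3(-2)^(i - 1) - 5) - 15 = 3(-2)^i - 5 = 3(-2)^((i+1) - 1) - 5,
which is the claimed formula at r = i+1.
By induction, the statement is established for all r ≥ 1.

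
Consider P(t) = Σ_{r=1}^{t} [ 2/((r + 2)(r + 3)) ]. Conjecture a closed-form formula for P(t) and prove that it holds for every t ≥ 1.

We claim P(t) = 2t/(3(t + 3)) for all t ≥ 1.
Base step (t = 1): P(1) = 1/6, and the closed form gives 1/6. They agree.
For the inductive step, assume it holds for an arbitrary r ≥ 1, so P(r) = 2r/(3(r + 3)).
Then P(r+1) = P(r) + (2/((r + 3)(r + 4))) = (2r/(3(r + 3))) + (2/((r + 3)(r + 4))).
Simplifying, P(r+1) = 2(r + 1)/(3(r + 4)) = 2(r+1)/(3((r+1) + 3)),
which is the closed form with t = r+1.
By induction, the statement is established for all t ≥ 1.

P(t) = 2t/(3(t + 3))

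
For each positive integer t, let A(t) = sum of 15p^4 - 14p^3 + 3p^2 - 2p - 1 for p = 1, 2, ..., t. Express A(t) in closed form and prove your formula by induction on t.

A(t) = t(3t^4 + 4t^3 - t^2 - 3t - 2)

We claim A(t) = t(3t^4 + 4t^3 - t^2 - 3t - 2) for all t ≥ 1.
When t = 1: A(1) = 1, and the closed form gives 1. They agree.
Inductive step: assume the claim holds for t = p, so A(p) = p(3p^4 + 4p^3 - p^2 - 3p - 2).
Then A(p+1) = A(p) + (15p^4 + 46p^3 + 51p^2 + 22p + 1) = (p(3p^4 + 4p^3 - p^2 - 3p - 2)) + (15p^4 + 46p^3 + 51p^2 + 22p + 1).
Simplifying, A(p+1) = (p + 1)(3p^4 + 16p^3 + 29p^2 + 19p + 1) = (p+1)(3(p+1)^4 + 4(p+1)^3 - (p+1)^2 - 3(p+1) - 2),
which is the closed form with t = p+1.
This completes the induction.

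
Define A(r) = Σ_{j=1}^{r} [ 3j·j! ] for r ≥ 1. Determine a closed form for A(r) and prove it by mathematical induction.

We claim A(r) = (3r + 3)r! - 3 for all r ≥ 1.
Base case (r = 1): A(1) = 3, and the closed form gives 3. They agree.
Inductive step: assume the claim holds for r = j, so A(j) = (3j + 3)j! - 3.
Then A(j+1) = A(j) + (3(j + 1)(j + 1)!) = ((3j + 3)j! - 3) + (3(j + 1)(j + 1)!).
Simplifying, A(j+1) = (3(j+1) + 3)(j+1)! - 3,
which is the closed form with r = j+1.
By induction, the statement is established for all r ≥ 1.

A(r) = (3r + 3)r! - 3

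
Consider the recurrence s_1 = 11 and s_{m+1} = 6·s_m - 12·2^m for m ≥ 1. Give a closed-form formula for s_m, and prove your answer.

s_m = 3·2^m + 5·6^(m - 1)

Computing the first terms: s_1 = 11, s_2 = 42, s_3 = 204. This suggests s_m = 3·2^m + 5·6^(m - 1).
When m = 1: the formula gives 11 = 11 = s_1.
Inductive step: assume the claim holds for m = p, so s_p = 3·2^p + 5·6^(p - 1).
Then s_{p+1} = 6·s_p - 12·2^p = 6·(3·2^p + 5·6^(p - 1)) - 12·2^p = 3·2^(p + 1) + 5·6^p = 3·2^(p+1) + 5·6^((p+1) - 1),
which is the claimed formula at m = p+1.
By induction, the statement is established for all m ≥ 1.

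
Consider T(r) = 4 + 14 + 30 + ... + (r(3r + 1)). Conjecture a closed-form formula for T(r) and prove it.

T(r) = r(r + 1)^2

We claim T(r) = r(r + 1)^2 for all r ≥ 1.
Base step (r = 1): T(1) = 4, and the closed form gives 4. They agree.
Inductive step: suppose the statement holds for some k ≥ 1, so T(k) = k(k^2 + 2k + 1).
Then T(k+1) = T(k) + ((k + 1)(3k + 4)) = (k(k^2 + 2k + 1)) + ((k + 1)(3k + 4)).
Simplifying, T(k+1) = (k + 1)(k + 2)^2 = (k+1)((k+1) + 1)^2,
which is the closed form with r = k+1.
By induction, the statement is established for all r ≥ 1.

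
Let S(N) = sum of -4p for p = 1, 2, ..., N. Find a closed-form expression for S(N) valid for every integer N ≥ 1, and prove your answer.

S(N) = -2N(N + 1)

We claim S(N) = -2N(N + 1) for all N ≥ 1.
Base step (N = 1): S(1) = -4, and the closed form gives -4. They agree.
For the inductive step, assume it holds for an arbitrary p ≥ 1, so S(p) = 2p(-p - 1).
Then S(p+1) = S(p) + (-4p - 4) = (2p(-p - 1)) + (-4p - 4).
Simplifying, S(p+1) = -2(p + 1)(p + 2) = -2(p+1)((p+1) + 1),
which is the closed form with N = p+1.
Hence, by induction on N, the claim holds for every N ≥ 1.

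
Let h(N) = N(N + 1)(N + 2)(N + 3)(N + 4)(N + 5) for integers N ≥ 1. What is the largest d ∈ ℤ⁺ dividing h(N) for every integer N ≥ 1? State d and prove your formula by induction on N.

d = 720

Computing the first values: h(1) = 720 and h(2) = 5040; gcd(720, 5040) = 720, so d ≤ 720.
We prove 720 | N(N + 1)(N + 2)(N + 3)(N + 4)(N + 5) for all N ≥ 1 by induction on N.
Base case (N = 1): h(1) = 720 = 720·(1), so 720 | h(1).
Inductive step: assume the claim holds for N = r, i.e. 720 | h(r). Then
h(r+1) − h(r) = (r+1)·(r+2)·(r+3)·(r+4)·(r+5)·(r+6) − r·(r+1)·(r+2)·(r+3)·(r+4)·(r+5) = (r+1)·(r+2)·(r+3)·(r+4)·(r+5)·[(r+6) − r] = 6·(r+1)·(r+2)·(r+3)·(r+4)·(r+5). The product of 5 consecutive integers is divisible by (5)! = 120, so h(r+1) − h(r) is divisible by 6·120 = 720. By the inductive hypothesis 720 | h(r), hence 720 | h(r+1).
By the principle of mathematical induction, the result holds for all N ≥ 1.
Therefore the largest such d is 720.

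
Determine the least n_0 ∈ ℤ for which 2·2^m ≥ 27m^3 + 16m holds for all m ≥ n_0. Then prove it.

n_0 = 16

At m = 15: 65536 < 91365, so the inequality fails and n_0 ≥ 16. We prove 2·2^m ≥ 27m^3 + 16m for all m ≥ 16.
Base case (m = 16): 2·2^m = 131072 and 27m^3 + 16m = 110848, so 131072 ≥ 110848.
Suppose the result is true for m = p, so 2·2^p ≥ 27p^3 + 16p.
Then 2·2^(p + 1) = 2·(2·2^p) ≥ 2·(27p^3 + 16p).
Also, for p ≥ 16 we have 2·(27p^3 + 16p) ≥ 27(p+1)^3 + 16(p+1), since 2·(27p^3 + 16p) − (27(p+1)^3 + 16(p+1)) = 27p^3 - 81p^2 - 65p - 43, which is nonnegative for all p ≥ 16.
Combining, 2·2^(p + 1) ≥ 27(p+1)^3 + 16(p+1).
This completes the induction.
Hence the smallest such n_0 is 16.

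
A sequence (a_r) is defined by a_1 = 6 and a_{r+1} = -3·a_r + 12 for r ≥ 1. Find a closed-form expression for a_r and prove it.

Computing the first terms: a_1 = 6, a_2 = -6, a_3 = 30. This suggests a_r = -(-3)^r + 3.
Base case (r = 1): the formula gives 6 = 6 = a_1.
Suppose the result is true for r = k, so a_k = -(-3)^k + 3.
Then a_{k+1} = -3·a_k + 12 = -3·(-(-3)^k + 3) + 12 = -(-3)^(k + 1) + 3,
which is the claimed formula at r = k+1.
By induction, the statement is established for all r ≥ 1.

a_r = -(-3)^r + 3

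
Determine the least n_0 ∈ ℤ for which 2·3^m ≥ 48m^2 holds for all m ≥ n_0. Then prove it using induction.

n_0 = 7

At m = 6: 1458 < 1728, so the inequality fails and n_0 ≥ 7. We prove 2·3^m ≥ 48m^2 for all m ≥ 7.
When m = 7: 2·3^m = 4374 and 48m^2 = 2352, so 4374 ≥ 2352.
Suppose the result is true for m = p, so 2·3^p ≥ 48p^2.
Then 2·3^(p + 1) = 3·(2·3^p) ≥ 3·(48p^2).
Also, for p ≥ 7 we have 3·(48p^2) ≥ 48(p+1)^2, since 3 ≥ (1 + 1/p)^2 for all p ≥ 7.
Combining, 2·3^(p + 1) ≥ 48(p+1)^2.
Hence, by induction on m, the claim holds for every m ≥ 7.
Hence the smallest such n_0 is 7.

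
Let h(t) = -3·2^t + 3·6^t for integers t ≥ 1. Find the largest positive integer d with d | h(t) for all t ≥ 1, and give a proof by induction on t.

d = 12

Computing the first values: h(1) = 12 and h(2) = 96; gcd(12, 96) = 12, so d ≤ 12.
We prove 12 | -3·2^t + 3·6^t for all t ≥ 1 by induction on t.
For the base case t = 1: h(1) = 12 = 12·(1), so 12 | h(1).
Inductive step: assume the claim holds for t = k, i.e. 12 | h(k). Then
h(k+1) − 6·h(k) = (-3·2^(k+1) + 3·6^(k+1)) − 6·(-3·2^k + 3·6^k) = (-3)·2^k·(2 − 6) = (12)·2^k. Since 12 | h(k) by the inductive hypothesis, 12 | 6·h(k); and 12 | 12 since 12 = 12·1. Therefore 12 | h(k+1).
By induction, the statement is established for all t ≥ 1.
Therefore the largest such d is 12.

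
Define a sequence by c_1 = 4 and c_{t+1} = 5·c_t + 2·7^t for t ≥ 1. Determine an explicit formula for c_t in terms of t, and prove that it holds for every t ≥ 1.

Computing the first terms: c_1 = 4, c_2 = 34, c_3 = 268. This suggests c_t = -3·5^(t - 1) + 7^t.
For the base case t = 1: the formula gives 4 = 4 = c_1.
Suppose the result is true for t = r, so c_r = -3·5^(r - 1) + 7^r.
Then c_{r+1} = 5·c_r + 2·7^r = 5·(-3·5^(r - 1) + 7^r) + 2·7^r = -3·5^r + 7^(r + 1) = -3·5^((r+1) - 1) + 7^(r+1),
which is the claimed formula at t = r+1.
By the principle of mathematical induction, the result holds for all t ≥ 1.

c_t = -3·5^(t - 1) + 7^t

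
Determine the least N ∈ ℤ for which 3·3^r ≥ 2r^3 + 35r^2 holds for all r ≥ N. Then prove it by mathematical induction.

At r = 5: 729 < 1125, so the inequality fails and N ≥ 6. We prove 3·3^r ≥ 2r^3 + 35r^2 for all r ≥ 6.
Base step (r = 6): 3·3^r = 2187 and 2r^3 + 35r^2 = 1692, so 2187 ≥ 1692.
Suppose the result is true for r = i, so 3·3^i ≥ 2i^3 + 35i^2.
Then 3·3^(i + 1) = 3·(3·3^i) ≥ 3·(2i^3 + 35i^2).
Also, for i ≥ 6 we have 3·(2i^3 + 35i^2) ≥ 2(i+1)^3 + 35(i+1)^2, since 3·(2i^3 + 35i^2) − (2(i+1)^3 + 35(i+1)^2) = 4i^3 + 64i^2 - 76i - 37, which is nonnegative for all i ≥ 6.
Combining, 3·3^(i + 1) ≥ 2(i+1)^3 + 35(i+1)^2.
By the principle of mathematical induction, the result holds for all r ≥ 6.
Hence the smallest such N is 6.

N = 6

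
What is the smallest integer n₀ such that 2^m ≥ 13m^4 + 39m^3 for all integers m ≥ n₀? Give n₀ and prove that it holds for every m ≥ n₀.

n₀ = 22

At m = 21: 2097152 < 2889432, so the inequality fails and n₀ ≥ 22. We prove 2^m ≥ 13m^4 + 39m^3 for all m ≥ 22.
When m = 22: 2^m = 4194304 and 13m^4 + 39m^3 = 3460600, so 4194304 ≥ 3460600.
Inductive step: assume the claim holds for m = i, so 2^i ≥ 13i^4 + 39i^3.
Then 2^(i + 1) = 2·(2^i) ≥ 2·(13i^4 + 39i^3).
Also, for i ≥ 22 we have 2·(13i^4 + 39i^3) ≥ 13(i+1)^4 + 39(i+1)^3, since 2·(13i^4 + 39i^3) − (13(i+1)^4 + 39(i+1)^3) = 13i^4 - 13i^3 - 195i^2 - 169i - 52, which is nonnegative for all i ≥ 22.
Combining, 2^(i + 1) ≥ 13(i+1)^4 + 39(i+1)^3.
Hence, by induction on m, the claim holds for every m ≥ 22.
Hence the smallest such n₀ is 22.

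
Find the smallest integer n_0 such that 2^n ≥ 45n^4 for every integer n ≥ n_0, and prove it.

At n = 23: 8388608 < 12592845, so the inequality fails and n_0 ≥ 24. We prove 2^n ≥ 45n^4 for all n ≥ 24.
When n = 24: 2^n = 16777216 and 45n^4 = 14929920, so 16777216 ≥ 14929920.
Inductive step: assume the claim holds for n = i, so 2^i ≥ 45i^4.
Then 2^(i + 1) = 2·(2^i) ≥ 2·(45i^4).
Also, for i ≥ 24 we have 2·(45i^4) ≥ 45(i+1)^4, since 2 ≥ (1 + 1/i)^4 for all i ≥ 24.
Combining, 2^(i + 1) ≥ 45(i+1)^4.
Hence, by induction on n, the claim holds for every n ≥ 24.
Hence the smallest such n_0 is 24.

n_0 = 24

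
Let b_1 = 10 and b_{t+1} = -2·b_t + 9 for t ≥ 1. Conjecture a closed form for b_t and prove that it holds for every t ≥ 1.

b_t = 7(-2)^(t - 1) + 3

Computing the first terms: b_1 = 10, b_2 = -11, b_3 = 31. This suggests b_t = 7(-2)^(t - 1) + 3.
For the base case t = 1: the formula gives 10 = 10 = b_1.
Inductive step: assume the claim holds for t = i, so b_i = 7(-2)^(i - 1) + 3.
Then b_{i+1} = -2·b_i + 9 = -2·(7(-2)^(i - 1) + 3) + 9 = 7(-2)^i + 3 = 7(-2)^((i+1) - 1) + 3,
which is the claimed formula at t = i+1.
By the principle of mathematical induction, the result holds for all t ≥ 1.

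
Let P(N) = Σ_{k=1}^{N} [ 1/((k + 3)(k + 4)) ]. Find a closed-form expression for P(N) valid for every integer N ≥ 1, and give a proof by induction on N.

We claim P(N) = N/(4(N + 4)) for all N ≥ 1.
Base case (N = 1): P(1) = 1/20, and the closed form gives 1/20. They agree.
Suppose the result is true for N = k, so P(k) = k/(4(k + 4)).
Then P(k+1) = P(k) + (1/((k + 4)(k + 5))) = (k/(4(k + 4))) + (1/((k + 4)(k + 5))).
Simplifying, P(k+1) = (k + 1)/(4(k + 5)) = (k+1)/(4((k+1) + 4)),
which is the closed form with N = k+1.
By induction, the statement is established for all N ≥ 1.

P(N) = N/(4(N + 4))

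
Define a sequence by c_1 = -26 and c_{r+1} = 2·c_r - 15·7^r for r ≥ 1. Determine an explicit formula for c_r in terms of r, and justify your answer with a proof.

Computing the first terms: c_1 = -26, c_2 = -157, c_3 = -1049. This suggests c_r = -5·2^(r - 1) - 3·7^r.
Base case (r = 1): the formula gives -26 = -26 = c_1.
Suppose the result is true for r = i, so c_i = -5·2^(i - 1) - 3·7^i.
Then c_{i+1} = 2·c_i - 15·7^i = 2·(-5·2^(i - 1) - 3·7^i) - 15·7^i = -5·2^i - 3·7^(i + 1) = -5·2^((i+1) - 1) - 3·7^(i+1),
which is the claimed formula at r = i+1.
Hence, by induction on r, the claim holds for every r ≥ 1.

c_r = -5·2^(r - 1) - 3·7^r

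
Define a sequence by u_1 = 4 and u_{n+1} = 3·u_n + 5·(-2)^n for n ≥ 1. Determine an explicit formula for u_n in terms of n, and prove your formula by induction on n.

u_n = -(-2)^n + 2·3^(n - 1)

Computing the first terms: u_1 = 4, u_2 = 2, u_3 = 26. This suggests u_n = -(-2)^n + 2·3^(n - 1).
When n = 1: the formula gives 4 = 4 = u_1.
Inductive step: suppose the statement holds for some j ≥ 1, so u_j = -(-2)^j + 2·3^(j - 1).
Then u_{j+1} = 3·u_j + 5·(-2)^j = 3·(-(-2)^j + 2·3^(j - 1)) + 5·(-2)^j = -(-2)^(j + 1) + 2·3^j = -(-2)^(j+1) + 2·3^((j+1) - 1),
which is the claimed formula at n = j+1.
By the principle of mathematical induction, the result holds for all n ≥ 1.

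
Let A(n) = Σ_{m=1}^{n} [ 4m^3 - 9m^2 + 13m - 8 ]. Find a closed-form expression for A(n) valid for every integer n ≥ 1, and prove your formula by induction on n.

A(n) = n(n - 1)(n^2 + 3)

We claim A(n) = n(n - 1)(n^2 + 3) for all n ≥ 1.
Base case (n = 1): A(1) = 0, and the closed form gives 0. They agree.
For the inductive step, assume it holds for an arbitrary m ≥ 1, so A(m) = m(m^3 - m^2 + 3m - 3).
Then A(m+1) = A(m) + (m(4m^2 + 3m + 7)) = (m(m^3 - m^2 + 3m - 3)) + (m(4m^2 + 3m + 7)).
Simplifying, A(m+1) = m(m + 1)(m^2 + 2m + 4) = (m+1)((m+1) - 1)((m+1)^2 + 3),
which is the closed form with n = m+1.
By induction, the statement is established for all n ≥ 1.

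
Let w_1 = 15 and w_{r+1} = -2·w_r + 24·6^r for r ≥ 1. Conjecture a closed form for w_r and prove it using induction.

w_r = -3(-2)^(r - 1) + 3·6^r

Computing the first terms: w_1 = 15, w_2 = 114, w_3 = 636. This suggests w_r = -3(-2)^(r - 1) + 3·6^r.
For the base case r = 1: the formula gives 15 = 15 = w_1.
Inductive step: assume the claim holds for r = p, so w_p = -3(-2)^(p - 1) + 3·6^p.
Then w_{p+1} = -2·w_p + 24·6^p = -2·(-3(-2)^(p - 1) + 3·6^p) + 24·6^p = -3(-2)^p + 3·6^(p + 1) = -3(-2)^((p+1) - 1) + 3·6^(p+1),
which is the claimed formula at r = p+1.
By induction, the statement is established for all r ≥ 1.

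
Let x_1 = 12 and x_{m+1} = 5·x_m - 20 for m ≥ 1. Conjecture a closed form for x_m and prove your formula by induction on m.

Computing the first terms: x_1 = 12, x_2 = 40, x_3 = 180. This suggests x_m = 7·5^(m - 1) + 5.
Base case (m = 1): the formula gives 12 = 12 = x_1.
For the inductive step, assume it holds for an arbitrary p ≥ 1, so x_p = 7·5^(p - 1) + 5.
Then x_{p+1} = 5·x_p - 20 = 5·(7·5^(p - 1) + 5) - 20 = 7·5^p + 5 = 7·5^((p+1) - 1) + 5,
which is the claimed formula at m = p+1.
By the principle of mathematical induction, the result holds for all m ≥ 1.

x_m = 7·5^(m - 1) + 5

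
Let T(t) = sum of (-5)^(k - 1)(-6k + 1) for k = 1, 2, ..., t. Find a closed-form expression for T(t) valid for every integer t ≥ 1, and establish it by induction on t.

We claim T(t) = (-5)^t·t for all t ≥ 1.
When t = 1: T(1) = -5, and the closed form gives -5. They agree.
Inductive step: assume the claim holds for t = k, so T(k) = (-5)^k·k.
Then T(k+1) = T(k) + ((-5)^k(-6k - 5)) = ((-5)^k·k) + ((-5)^k(-6k - 5)).
Simplifying, T(k+1) = (-5)^(k + 1)(k + 1) = (-5)^(k+1)·(k+1),
which is the closed form with t = k+1.
By the principle of mathematical induction, the result holds for all t ≥ 1.

T(t) = (-5)^t·t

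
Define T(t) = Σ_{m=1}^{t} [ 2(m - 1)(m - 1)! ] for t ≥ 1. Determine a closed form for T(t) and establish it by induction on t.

We claim T(t) = 2t! - 2 for all t ≥ 1.
For the base case t = 1: T(1) = 0, and the closed form gives 0. They agree.
For the inductive step, assume it holds for an arbitrary m ≥ 1, so T(m) = 2m! - 2.
Then T(m+1) = T(m) + (2m·m!) = (2m! - 2) + (2m·m!).
Simplifying, T(m+1) = 2(m+1)! - 2,
which is the closed form with t = m+1.
This completes the induction.

T(t) = 2t! - 2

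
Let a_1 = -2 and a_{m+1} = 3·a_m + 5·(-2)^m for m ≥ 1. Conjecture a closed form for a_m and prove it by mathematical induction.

Computing the first terms: a_1 = -2, a_2 = -16, a_3 = -28. This suggests a_m = -(-2)^m - 4·3^(m - 1).
Base step (m = 1): the formula gives -2 = -2 = a_1.
Inductive step: assume the claim holds for m = k, so a_k = -(-2)^k - 4·3^(k - 1).
Then a_{k+1} = 3·a_k + 5·(-2)^k = 3·(-(-2)^k - 4·3^(k - 1)) + 5·(-2)^k = -(-2)^(k + 1) - 4·3^k = -(-2)^(k+1) - 4·3^((k+1) - 1),
which is the claimed formula at m = k+1.
By the principle of mathematical induction, the result holds for all m ≥ 1.

a_m = -(-2)^m - 4·3^(m - 1)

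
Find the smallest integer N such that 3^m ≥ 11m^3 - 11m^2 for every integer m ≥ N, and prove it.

N = 8

At m = 7: 2187 < 3234, so the inequality fails and N ≥ 8. We prove 3^m ≥ 11m^3 - 11m^2 for all m ≥ 8.
When m = 8: 3^m = 6561 and 11m^3 - 11m^2 = 4928, so 6561 ≥ 4928.
For the inductive step, assume it holds for an arbitrary i ≥ 8, so 3^i ≥ 11i^3 - 11i^2.
Then 3^(i + 1) = 3·(3^i) ≥ 3·(11i^3 - 11i^2).
Also, for i ≥ 8 we have 3·(11i^3 - 11i^2) ≥ 11(i+1)^3 - 11(i+1)^2, since 3·(11i^3 - 11i^2) − (11(i+1)^3 - 11(i+1)^2) = 22i^3 - 55i^2 - 11i, which is nonnegative for all i ≥ 8.
Combining, 3^(i + 1) ≥ 11(i+1)^3 - 11(i+1)^2.
This completes the induction.
Hence the smallest such N is 8.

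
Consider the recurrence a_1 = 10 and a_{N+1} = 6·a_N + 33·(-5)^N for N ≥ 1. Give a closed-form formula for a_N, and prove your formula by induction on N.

a_N = -3(-5)^N - 5·6^(N - 1)

Computing the first terms: a_1 = 10, a_2 = -105, a_3 = 195. This suggests a_N = -3(-5)^N - 5·6^(N - 1).
Base step (N = 1): the formula gives 10 = 10 = a_1.
Inductive step: suppose the statement holds for some j ≥ 1, so a_j = -3(-5)^j - 5·6^(j - 1).
Then a_{j+1} = 6·a_j + 33·(-5)^j = 6·(-3(-5)^j - 5·6^(j - 1)) + 33·(-5)^j = -3(-5)^(j + 1) - 5·6^j = -3(-5)^(j+1) - 5·6^((j+1) - 1),
which is the claimed formula at N = j+1.
By the principle of mathematical induction, the result holds for all N ≥ 1.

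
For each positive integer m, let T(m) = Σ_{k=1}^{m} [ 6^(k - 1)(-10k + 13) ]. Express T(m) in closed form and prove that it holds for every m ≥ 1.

We claim T(m) = 6^m(-2m + 3) - 3 for all m ≥ 1.
Base step (m = 1): T(1) = 3, and the closed form gives 3. They agree.
Inductive step: assume the claim holds for m = k, so T(k) = 6^k(-2k + 3) - 3.
Then T(k+1) = T(k) + (6^k(-10k + 3)) = (6^k(-2k + 3) - 3) + (6^k(-10k + 3)).
Simplifying, T(k+1) = -12·6^k·k + 6·6^k - 3 = 6^(k+1)(-2(k+1) + 3) - 3,
which is the closed form with m = k+1.
By induction, the statement is established for all m ≥ 1.

T(m) = 6^m(-2m + 3) - 3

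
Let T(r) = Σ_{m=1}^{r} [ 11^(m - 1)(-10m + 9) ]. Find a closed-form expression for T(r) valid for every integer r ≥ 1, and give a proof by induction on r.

We claim T(r) = 11^r(-r + 1) - 1 for all r ≥ 1.
Base step (r = 1): T(1) = -1, and the closed form gives -1. They agree.
Inductive step: suppose the statement holds for some m ≥ 1, so T(m) = 11^m(-m + 1) - 1.
Then T(m+1) = T(m) + (11^m(-10m - 1)) = (11^m(-m + 1) - 1) + (11^m(-10m - 1)).
Simplifying, T(m+1) = -11·11^m·m - 1 = 11^(m+1)(-(m+1) + 1) - 1,
which is the closed form with r = m+1.
Hence, by induction on r, the claim holds for every r ≥ 1.

T(r) = 11^r(-r + 1) - 1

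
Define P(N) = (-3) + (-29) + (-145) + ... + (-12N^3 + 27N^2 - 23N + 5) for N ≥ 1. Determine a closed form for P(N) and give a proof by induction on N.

P(N) = -N(3N^3 - 3N^2 + N + 2)

We claim P(N) = -N(3N^3 - 3N^2 + N + 2) for all N ≥ 1.
When N = 1: P(1) = -3, and the closed form gives -3. They agree.
Inductive step: assume the claim holds for N = i, so P(i) = i(-3i^3 + 3i^2 - i - 2).
Then P(i+1) = P(i) + (-12i^3 - 9i^2 - 5i - 3) = (i(-3i^3 + 3i^2 - i - 2)) + (-12i^3 - 9i^2 - 5i - 3).
Simplifying, P(i+1) = -(i + 1)(3i^3 + 6i^2 + 4i + 3) = -(i+1)(3(i+1)^3 - 3(i+1)^2 + (i+1) + 2),
which is the closed form with N = i+1.
Hence, by induction on N, the claim holds for every N ≥ 1.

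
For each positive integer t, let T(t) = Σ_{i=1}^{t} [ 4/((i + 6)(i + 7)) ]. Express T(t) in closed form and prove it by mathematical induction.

T(t) = 4t/(7(t + 7))

We claim T(t) = 4t/(7(t + 7)) for all t ≥ 1.
For the base case t = 1: T(1) = 1/14, and the closed form gives 1/14. They agree.
For the inductive step, assume it holds for an arbitrary i ≥ 1, so T(i) = 4i/(7(i + 7)).
Then T(i+1) = T(i) + (4/((i + 7)(i + 8))) = (4i/(7(i + 7))) + (4/((i + 7)(i + 8))).
Simplifying, T(i+1) = 4(i + 1)/(7(i + 8)) = 4(i+1)/(7((i+1) + 7)),
which is the closed form with t = i+1.
By induction, the statement is established for all t ≥ 1.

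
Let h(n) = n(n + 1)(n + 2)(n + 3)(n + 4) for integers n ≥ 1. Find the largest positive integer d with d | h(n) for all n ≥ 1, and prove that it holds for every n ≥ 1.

Computing the first values: h(1) = 120 and h(2) = 720; gcd(120, 720) = 120, so d ≤ 120.
We prove 120 | n(n + 1)(n + 2)(n + 3)(n + 4) for all n ≥ 1 by induction on n.
Base case (n = 1): h(1) = 120 = 120·(1), so 120 | h(1).
Suppose the result is true for n = r, i.e. 120 | h(r). Then
h(r+1) − h(r) = (r+1)·(r+2)·(r+3)·(r+4)·(r+5) − r·(r+1)·(r+2)·(r+3)·(r+4) = (r+1)·(r+2)·(r+3)·(r+4)·[(r+5) − r] = 5·(r+1)·(r+2)·(r+3)·(r+4). The product of 4 consecutive integers is divisible by (4)! = 24, so h(r+1) − h(r) is divisible by 5·24 = 120. By the inductive hypothesis 120 | h(r), hence 120 | h(r+1).
By induction, the statement is established for all n ≥ 1.
Therefore the largest such d is 120.

d = 120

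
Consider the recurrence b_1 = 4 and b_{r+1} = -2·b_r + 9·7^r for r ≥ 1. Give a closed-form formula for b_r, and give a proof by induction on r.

b_r = -3(-2)^(r - 1) + 7^r

Computing the first terms: b_1 = 4, b_2 = 55, b_3 = 331. This suggests b_r = -3(-2)^(r - 1) + 7^r.
For the base case r = 1: the formula gives 4 = 4 = b_1.
Suppose the result is true for r = i, so b_i = -3(-2)^(i - 1) + 7^i.
Then b_{i+1} = -2·b_i + 9·7^i = -2·(-3(-2)^(i - 1) + 7^i) + 9·7^i = -3(-2)^i + 7^(i + 1) = -3(-2)^((i+1) - 1) + 7^(i+1),
which is the claimed formula at r = i+1.
By induction, the statement is established for all r ≥ 1.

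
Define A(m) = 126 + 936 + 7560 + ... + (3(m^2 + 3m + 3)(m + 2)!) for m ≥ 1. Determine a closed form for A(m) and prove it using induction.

A(m) = (3m + 3)(m + 3)! - 18

We claim A(m) = (3m + 3)(m + 3)! - 18 for all m ≥ 1.
For the base case m = 1: A(1) = 126, and the closed form gives 126. They agree.
Suppose the result is true for m = i, so A(i) = (3i + 3)(i + 3)! - 18.
Then A(i+1) = A(i) + (3(i^2 + 5i + 7)(i + 3)!) = ((3i + 3)(i + 3)! - 18) + (3(i^2 + 5i + 7)(i + 3)!).
Simplifying, A(i+1) = (3(i+1) + 3)((i+1) + 3)! - 18,
which is the closed form with m = i+1.
Hence, by induction on m, the claim holds for every m ≥ 1.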